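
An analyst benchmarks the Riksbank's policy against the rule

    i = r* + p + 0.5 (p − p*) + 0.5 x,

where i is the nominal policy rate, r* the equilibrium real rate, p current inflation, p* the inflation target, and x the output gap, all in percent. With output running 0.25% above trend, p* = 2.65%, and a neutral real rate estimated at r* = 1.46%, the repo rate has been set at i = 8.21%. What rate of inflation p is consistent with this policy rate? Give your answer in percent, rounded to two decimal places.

5.30%

Output 0.25% above potential → x = 0.25.
Collecting p: i = r* + (1 + 0.5) p − 0.5 p* + 0.5 x
1.5 p = 8.21 − 1.46 + 0.5 × 2.65 − 0.5 × 0.25 = 7.95
p = 7.95 / 1.5 = 5.30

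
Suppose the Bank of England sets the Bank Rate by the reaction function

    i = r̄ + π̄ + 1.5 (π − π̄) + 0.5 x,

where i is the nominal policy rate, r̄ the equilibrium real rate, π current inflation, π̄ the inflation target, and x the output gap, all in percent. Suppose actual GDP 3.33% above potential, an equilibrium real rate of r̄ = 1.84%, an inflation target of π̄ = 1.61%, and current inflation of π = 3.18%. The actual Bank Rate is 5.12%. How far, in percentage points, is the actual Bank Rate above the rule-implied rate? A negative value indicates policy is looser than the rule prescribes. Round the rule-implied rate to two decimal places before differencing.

-2.35 pp

Output 3.33% above potential → x = 3.33.
i = 1.84 + 1.61 + 1.5 × (3.18 − 1.61) + 0.5 × 3.33
   = 1.84 + 1.61 + 2.355 + 1.665 = 7.47
Deviation = 5.12 − 7.47 = -2.35 pp.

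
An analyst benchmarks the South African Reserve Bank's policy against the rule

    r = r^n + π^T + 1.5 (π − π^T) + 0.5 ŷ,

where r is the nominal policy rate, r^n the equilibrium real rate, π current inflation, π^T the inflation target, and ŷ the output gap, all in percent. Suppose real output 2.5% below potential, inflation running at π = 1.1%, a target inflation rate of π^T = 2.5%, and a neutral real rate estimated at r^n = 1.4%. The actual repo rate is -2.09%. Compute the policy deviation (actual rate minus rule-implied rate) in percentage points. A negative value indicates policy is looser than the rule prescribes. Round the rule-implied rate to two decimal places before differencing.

Output 2.5% below potential → ŷ = -2.5.
r = 1.4 + 2.5 + 1.5 × (1.1 − 2.5) + 0.5 × (-2.5)
   = 1.4 + 2.5 − 2.1 − 1.25 = 0.55
Deviation = -2.09 − 0.55 = -2.64 pp.

-2.64 pp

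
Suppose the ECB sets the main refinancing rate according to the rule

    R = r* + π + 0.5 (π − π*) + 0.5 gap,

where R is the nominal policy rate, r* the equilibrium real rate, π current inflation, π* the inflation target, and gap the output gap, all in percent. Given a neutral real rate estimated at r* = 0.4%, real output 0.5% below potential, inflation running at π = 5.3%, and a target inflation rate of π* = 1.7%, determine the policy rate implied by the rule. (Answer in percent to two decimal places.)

Output 0.5% below potential → gap = -0.5.
R = 0.4 + 5.3 + 0.5 × (5.3 − 1.7) + 0.5 × (-0.5)
   = 0.4 + 5.3 + 1.8 − 0.25 = 7.25

7.25%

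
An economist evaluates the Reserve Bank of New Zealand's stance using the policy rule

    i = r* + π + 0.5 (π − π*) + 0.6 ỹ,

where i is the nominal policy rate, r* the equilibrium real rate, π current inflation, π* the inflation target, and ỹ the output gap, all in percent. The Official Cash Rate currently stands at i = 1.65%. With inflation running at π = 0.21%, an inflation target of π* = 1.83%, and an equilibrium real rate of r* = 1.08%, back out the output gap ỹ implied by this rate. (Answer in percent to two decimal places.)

0.6 ỹ = 1.65 − 1.08 − 0.21 − 0.5 × (0.21 − 1.83) = 1.17
ỹ = 1.17 / 0.6 = 1.95

1.95%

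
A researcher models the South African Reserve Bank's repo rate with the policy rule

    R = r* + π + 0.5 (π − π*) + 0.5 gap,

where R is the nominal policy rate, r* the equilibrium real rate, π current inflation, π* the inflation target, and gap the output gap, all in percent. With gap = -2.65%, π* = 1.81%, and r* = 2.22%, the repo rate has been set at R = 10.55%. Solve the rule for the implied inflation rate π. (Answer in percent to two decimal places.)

7.04%

Collecting π: R = r* + (1 + 0.5) π − 0.5 π* + 0.5 gap
1.5 π = 10.55 − 2.22 + 0.5 × 1.81 − 0.5 × (-2.65) = 10.56
π = 10.56 / 1.5 = 7.04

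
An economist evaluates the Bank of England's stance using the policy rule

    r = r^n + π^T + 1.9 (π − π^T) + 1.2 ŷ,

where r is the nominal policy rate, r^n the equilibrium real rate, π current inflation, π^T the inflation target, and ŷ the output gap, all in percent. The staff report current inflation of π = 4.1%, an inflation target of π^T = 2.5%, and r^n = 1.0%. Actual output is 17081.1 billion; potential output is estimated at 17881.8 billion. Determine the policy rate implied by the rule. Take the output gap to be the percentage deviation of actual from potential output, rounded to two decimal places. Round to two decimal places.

Output gap = 100 × (17081.1 − 17881.8) / 17881.8 = -4.48%.
r = 1.00 + 2.50 + 1.9 × (4.10 − 2.50) + 1.2 × (-4.48)
   = 1.00 + 2.5 + 3.04 − 5.376 = 1.16

1.16%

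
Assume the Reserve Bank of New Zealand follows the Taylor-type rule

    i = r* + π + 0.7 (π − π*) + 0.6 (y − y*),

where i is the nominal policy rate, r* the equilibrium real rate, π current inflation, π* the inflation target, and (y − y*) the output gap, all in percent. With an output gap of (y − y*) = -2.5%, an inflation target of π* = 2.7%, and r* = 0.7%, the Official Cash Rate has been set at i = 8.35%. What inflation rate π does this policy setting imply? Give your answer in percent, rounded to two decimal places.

6.49%

Collecting π: i = r* + (1 + 0.7) π − 0.7 π* + 0.6 (y − y*)
1.7 π = 8.35 − 0.7 + 0.7 × 2.7 − 0.6 × (-2.5) = 11.04
π = 11.04 / 1.7 = 6.49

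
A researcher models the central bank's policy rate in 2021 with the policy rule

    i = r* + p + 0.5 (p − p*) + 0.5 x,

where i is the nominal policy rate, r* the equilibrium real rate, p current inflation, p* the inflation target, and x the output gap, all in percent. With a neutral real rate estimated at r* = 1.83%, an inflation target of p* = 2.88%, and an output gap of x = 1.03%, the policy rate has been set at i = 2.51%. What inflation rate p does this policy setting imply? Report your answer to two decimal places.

1.07%

Collecting p: i = r* + (1 + 0.5) p − 0.5 p* + 0.5 x
1.5 p = 2.51 − 1.83 + 0.5 × 2.88 − 0.5 × 1.03 = 1.605
p = 1.605 / 1.5 = 1.07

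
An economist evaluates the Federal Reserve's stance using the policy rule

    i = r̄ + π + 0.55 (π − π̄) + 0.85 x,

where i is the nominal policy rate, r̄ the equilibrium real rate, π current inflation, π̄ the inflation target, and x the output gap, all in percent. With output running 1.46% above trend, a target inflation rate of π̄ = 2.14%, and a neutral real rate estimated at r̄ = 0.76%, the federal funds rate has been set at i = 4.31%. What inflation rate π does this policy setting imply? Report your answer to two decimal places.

2.25%

Output 1.46% above potential → x = 1.46.
Collecting π: i = r̄ + (1 + 0.55) π − 0.55 π̄ + 0.85 x
1.55 π = 4.31 − 0.76 + 0.55 × 2.14 − 0.85 × 1.46 = 3.486
π = 3.486 / 1.55 = 2.25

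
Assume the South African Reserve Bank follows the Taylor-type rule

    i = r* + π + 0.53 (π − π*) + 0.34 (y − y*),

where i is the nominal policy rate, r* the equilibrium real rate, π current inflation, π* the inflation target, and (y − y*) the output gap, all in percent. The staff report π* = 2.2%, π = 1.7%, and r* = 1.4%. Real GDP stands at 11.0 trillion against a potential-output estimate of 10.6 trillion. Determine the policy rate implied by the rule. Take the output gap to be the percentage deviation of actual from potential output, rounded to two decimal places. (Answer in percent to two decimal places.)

Output gap = 100 × (11.0 − 10.6) / 10.6 = 3.77%.
i = 1.40 + 1.70 + 0.53 × (1.70 − 2.20) + 0.34 × 3.77
   = 1.40 + 1.7 − 0.265 + 1.2818 = 4.12

4.12%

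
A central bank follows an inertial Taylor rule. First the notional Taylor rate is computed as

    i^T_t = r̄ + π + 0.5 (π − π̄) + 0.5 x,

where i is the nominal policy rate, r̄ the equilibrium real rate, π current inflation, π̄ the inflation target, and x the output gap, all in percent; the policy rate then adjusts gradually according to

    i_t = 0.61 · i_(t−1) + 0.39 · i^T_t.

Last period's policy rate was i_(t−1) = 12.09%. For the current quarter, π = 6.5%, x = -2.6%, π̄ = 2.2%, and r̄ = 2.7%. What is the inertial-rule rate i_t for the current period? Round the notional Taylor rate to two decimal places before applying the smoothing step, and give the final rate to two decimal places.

11.29%

i^T_t = 2.7 + 6.5 + 0.5 × (6.5 − 2.2) + 0.5 × (-2.6)
   = 2.7 + 6.5 + 2.15 − 1.3 = 10.05
i_t = 0.61 × 12.09 + 0.39 × 10.05 = 7.3749 + 3.9195 = 11.29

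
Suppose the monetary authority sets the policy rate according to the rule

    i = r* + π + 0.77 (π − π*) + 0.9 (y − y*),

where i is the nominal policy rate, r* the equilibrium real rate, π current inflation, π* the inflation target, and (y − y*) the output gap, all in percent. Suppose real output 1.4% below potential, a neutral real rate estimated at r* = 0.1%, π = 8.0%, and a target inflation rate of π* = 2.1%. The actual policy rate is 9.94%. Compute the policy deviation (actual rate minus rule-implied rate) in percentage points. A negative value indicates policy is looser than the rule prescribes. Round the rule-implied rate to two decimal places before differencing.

-1.44 pp

Output 1.4% below potential → (y − y*) = -1.4.
i = 0.1 + 8.0 + 0.77 × (8.0 − 2.1) + 0.9 × (-1.4)
   = 0.1 + 8 + 4.543 − 1.26 = 11.38
Deviation = 9.94 − 11.38 = -1.44 pp.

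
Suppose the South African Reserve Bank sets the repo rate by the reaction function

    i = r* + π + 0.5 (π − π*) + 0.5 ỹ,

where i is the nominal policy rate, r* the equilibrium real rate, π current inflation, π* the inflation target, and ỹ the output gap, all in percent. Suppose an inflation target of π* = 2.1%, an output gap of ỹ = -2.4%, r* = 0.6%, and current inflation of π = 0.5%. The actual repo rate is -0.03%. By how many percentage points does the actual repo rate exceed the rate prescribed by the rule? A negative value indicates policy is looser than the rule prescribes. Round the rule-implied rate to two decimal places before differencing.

0.87 pp

i = 0.6 + 0.5 + 0.5 × (0.5 − 2.1) + 0.5 × (-2.4)
   = 0.6 + 0.5 − 0.8 − 1.2 = -0.90
Deviation = -0.03 − (-0.90) = 0.87 pp.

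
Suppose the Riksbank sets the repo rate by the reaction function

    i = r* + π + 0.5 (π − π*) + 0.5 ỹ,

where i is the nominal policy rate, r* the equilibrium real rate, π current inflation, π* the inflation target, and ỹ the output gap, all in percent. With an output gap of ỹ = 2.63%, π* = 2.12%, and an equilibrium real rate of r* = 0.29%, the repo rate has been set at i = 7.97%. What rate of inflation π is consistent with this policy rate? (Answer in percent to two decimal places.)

4.95%

Collecting π: i = r* + (1 + 0.5) π − 0.5 π* + 0.5 ỹ
1.5 π = 7.97 − 0.29 + 0.5 × 2.12 − 0.5 × 2.63 = 7.425
π = 7.425 / 1.5 = 4.95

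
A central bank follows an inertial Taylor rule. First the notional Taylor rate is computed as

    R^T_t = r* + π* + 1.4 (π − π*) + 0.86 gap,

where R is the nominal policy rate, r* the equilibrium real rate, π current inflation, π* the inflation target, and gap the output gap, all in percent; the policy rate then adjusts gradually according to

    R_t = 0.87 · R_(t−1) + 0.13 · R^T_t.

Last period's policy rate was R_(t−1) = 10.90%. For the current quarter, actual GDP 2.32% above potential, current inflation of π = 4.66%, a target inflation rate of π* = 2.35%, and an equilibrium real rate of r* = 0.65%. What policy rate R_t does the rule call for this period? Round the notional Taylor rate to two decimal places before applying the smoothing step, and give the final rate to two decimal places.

10.55%

Output 2.32% above potential → gap = 2.32.
R^T_t = 0.65 + 2.35 + 1.4 × (4.66 − 2.35) + 0.86 × 2.32
   = 0.65 + 2.35 + 3.234 + 1.9952 = 8.23
R_t = 0.87 × 10.90 + 0.13 × 8.23 = 9.483 + 1.0699 = 10.55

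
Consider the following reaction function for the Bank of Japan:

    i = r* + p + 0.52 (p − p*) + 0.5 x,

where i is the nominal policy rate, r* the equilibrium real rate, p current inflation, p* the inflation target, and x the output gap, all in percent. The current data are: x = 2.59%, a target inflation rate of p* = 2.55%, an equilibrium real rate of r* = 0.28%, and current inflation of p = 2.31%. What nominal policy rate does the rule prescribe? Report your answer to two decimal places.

i = 0.28 + 2.31 + 0.52 × (2.31 − 2.55) + 0.5 × 2.59
   = 0.28 + 2.31 − 0.1248 + 1.295 = 3.76

3.76%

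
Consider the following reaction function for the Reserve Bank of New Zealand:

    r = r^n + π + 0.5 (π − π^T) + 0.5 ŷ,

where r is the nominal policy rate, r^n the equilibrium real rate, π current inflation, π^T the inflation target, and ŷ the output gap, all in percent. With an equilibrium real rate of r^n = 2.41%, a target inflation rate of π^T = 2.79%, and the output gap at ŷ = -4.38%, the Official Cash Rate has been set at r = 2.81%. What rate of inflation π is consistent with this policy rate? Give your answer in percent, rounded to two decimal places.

Collecting π: r = r^n + (1 + 0.5) π − 0.5 π^T + 0.5 ŷ
1.5 π = 2.81 − 2.41 + 0.5 × 2.79 − 0.5 × (-4.38) = 3.985
π = 3.985 / 1.5 = 2.66

2.66%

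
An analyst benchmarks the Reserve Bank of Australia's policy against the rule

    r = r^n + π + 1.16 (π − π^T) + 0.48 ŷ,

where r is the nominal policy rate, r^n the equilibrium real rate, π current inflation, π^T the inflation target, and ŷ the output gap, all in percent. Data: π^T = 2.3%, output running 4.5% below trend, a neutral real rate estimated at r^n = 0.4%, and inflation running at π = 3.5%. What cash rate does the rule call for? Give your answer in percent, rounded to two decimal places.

Output 4.5% below potential → ŷ = -4.5.
r = 0.4 + 3.5 + 1.16 × (3.5 − 2.3) + 0.48 × (-4.5)
   = 0.4 + 3.5 + 1.392 − 2.16 = 3.13

3.13%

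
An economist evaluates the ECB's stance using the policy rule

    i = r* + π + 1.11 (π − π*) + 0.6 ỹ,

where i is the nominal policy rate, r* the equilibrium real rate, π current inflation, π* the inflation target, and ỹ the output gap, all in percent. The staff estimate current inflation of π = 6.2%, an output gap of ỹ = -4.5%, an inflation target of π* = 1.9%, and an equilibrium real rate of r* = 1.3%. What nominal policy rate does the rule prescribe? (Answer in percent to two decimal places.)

9.57%

i = 1.3 + 6.2 + 1.11 × (6.2 − 1.9) + 0.6 × (-4.5)
   = 1.3 + 6.2 + 4.773 − 2.7 = 9.57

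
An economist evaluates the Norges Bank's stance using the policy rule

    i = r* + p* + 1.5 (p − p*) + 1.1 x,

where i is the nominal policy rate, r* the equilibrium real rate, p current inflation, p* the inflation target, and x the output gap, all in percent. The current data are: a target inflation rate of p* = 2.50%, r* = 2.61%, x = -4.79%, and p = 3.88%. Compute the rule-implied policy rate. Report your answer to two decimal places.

1.91%

i = 2.61 + 2.50 + 1.5 × (3.88 − 2.50) + 1.1 × (-4.79)
   = 2.61 + 2.5 + 2.07 − 5.269 = 1.91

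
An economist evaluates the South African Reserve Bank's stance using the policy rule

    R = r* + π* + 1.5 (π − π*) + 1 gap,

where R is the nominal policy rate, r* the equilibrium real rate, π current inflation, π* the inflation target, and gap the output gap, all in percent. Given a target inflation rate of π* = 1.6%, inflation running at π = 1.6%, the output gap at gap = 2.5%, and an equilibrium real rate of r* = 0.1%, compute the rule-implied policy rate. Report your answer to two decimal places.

R = 0.1 + 1.6 + 1.5 × (1.6 − 1.6) + 1 × 2.5
   = 0.1 + 1.6 + 0 + 2.5 = 4.20

4.20%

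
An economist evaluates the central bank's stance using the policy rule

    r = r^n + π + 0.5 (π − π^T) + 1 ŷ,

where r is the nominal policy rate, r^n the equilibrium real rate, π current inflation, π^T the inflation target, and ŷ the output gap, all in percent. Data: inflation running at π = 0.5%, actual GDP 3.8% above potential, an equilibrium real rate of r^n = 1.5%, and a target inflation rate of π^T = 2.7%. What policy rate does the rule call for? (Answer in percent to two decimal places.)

Output 3.8% above potential → ŷ = 3.8.
r = 1.5 + 0.5 + 0.5 × (0.5 − 2.7) + 1 × 3.8
   = 1.5 + 0.5 − 1.1 + 3.8 = 4.70

4.70%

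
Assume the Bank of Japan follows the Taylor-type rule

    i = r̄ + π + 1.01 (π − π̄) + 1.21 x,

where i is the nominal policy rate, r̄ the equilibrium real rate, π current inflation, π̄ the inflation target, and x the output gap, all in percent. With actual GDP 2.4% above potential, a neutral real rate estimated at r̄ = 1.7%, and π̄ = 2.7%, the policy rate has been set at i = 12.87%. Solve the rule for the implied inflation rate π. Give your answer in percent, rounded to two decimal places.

5.47%

Output 2.4% above potential → x = 2.4.
Collecting π: i = r̄ + (1 + 1.01) π − 1.01 π̄ + 1.21 x
2.01 π = 12.87 − 1.7 + 1.01 × 2.7 − 1.21 × 2.4 = 10.993
π = 10.993 / 2.01 = 5.47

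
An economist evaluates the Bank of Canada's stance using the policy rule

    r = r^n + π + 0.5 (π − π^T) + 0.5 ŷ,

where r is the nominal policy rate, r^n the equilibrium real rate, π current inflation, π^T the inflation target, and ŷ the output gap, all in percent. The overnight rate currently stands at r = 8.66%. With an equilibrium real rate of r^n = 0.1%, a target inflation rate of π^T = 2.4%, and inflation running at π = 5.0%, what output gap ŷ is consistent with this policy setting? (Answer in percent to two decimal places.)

0.5 ŷ = 8.66 − 0.1 − 5.0 − 0.5 × (5.0 − 2.4) = 2.26
ŷ = 2.26 / 0.5 = 4.52

4.52%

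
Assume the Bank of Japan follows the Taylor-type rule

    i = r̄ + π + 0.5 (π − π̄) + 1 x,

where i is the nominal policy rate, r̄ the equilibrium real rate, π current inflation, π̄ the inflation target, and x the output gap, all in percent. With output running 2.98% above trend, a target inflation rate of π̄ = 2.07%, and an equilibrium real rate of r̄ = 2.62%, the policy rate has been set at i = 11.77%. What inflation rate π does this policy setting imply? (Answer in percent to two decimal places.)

4.80%

Output 2.98% above potential → x = 2.98.
Collecting π: i = r̄ + (1 + 0.5) π − 0.5 π̄ + 1 x
1.5 π = 11.77 − 2.62 + 0.5 × 2.07 − 1 × 2.98 = 7.205
π = 7.205 / 1.5 = 4.80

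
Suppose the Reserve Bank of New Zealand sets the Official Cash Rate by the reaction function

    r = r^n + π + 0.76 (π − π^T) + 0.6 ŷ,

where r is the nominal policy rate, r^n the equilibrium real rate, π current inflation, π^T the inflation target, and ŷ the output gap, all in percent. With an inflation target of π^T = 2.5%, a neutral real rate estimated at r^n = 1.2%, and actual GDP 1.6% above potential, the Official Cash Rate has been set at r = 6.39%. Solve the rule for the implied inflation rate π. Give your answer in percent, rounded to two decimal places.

3.48%

Output 1.6% above potential → ŷ = 1.6.
Collecting π: r = r^n + (1 + 0.76) π − 0.76 π^T + 0.6 ŷ
1.76 π = 6.39 − 1.2 + 0.76 × 2.5 − 0.6 × 1.6 = 6.13
π = 6.13 / 1.76 = 3.48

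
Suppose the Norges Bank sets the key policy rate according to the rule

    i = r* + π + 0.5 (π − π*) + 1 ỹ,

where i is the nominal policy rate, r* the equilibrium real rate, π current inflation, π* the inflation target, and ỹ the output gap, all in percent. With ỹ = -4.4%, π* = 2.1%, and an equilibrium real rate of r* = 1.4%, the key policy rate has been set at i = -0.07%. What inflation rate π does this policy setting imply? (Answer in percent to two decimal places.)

Collecting π: i = r* + (1 + 0.5) π − 0.5 π* + 1 ỹ
1.5 π = -0.07 − 1.4 + 0.5 × 2.1 − 1 × (-4.4) = 3.98
π = 3.98 / 1.5 = 2.65

2.65%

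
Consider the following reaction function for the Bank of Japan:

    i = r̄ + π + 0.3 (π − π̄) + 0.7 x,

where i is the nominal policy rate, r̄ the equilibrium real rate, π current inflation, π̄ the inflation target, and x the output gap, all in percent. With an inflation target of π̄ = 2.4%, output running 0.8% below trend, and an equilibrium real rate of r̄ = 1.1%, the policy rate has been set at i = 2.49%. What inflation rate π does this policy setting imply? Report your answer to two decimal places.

2.05%

Output 0.8% below potential → x = -0.8.
Collecting π: i = r̄ + (1 + 0.3) π − 0.3 π̄ + 0.7 x
1.3 π = 2.49 − 1.1 + 0.3 × 2.4 − 0.7 × (-0.8) = 2.67
π = 2.67 / 1.3 = 2.05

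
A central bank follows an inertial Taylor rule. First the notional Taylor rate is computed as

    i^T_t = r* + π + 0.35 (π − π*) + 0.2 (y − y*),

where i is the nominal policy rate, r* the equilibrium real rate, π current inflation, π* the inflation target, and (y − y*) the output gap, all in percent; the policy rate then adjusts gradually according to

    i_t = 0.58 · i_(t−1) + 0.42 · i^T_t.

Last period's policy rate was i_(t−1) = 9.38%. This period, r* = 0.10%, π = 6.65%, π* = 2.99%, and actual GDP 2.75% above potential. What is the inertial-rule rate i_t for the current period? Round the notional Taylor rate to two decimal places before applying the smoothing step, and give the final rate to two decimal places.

Output 2.75% above potential → (y − y*) = 2.75.
i^T_t = 0.10 + 6.65 + 0.35 × (6.65 − 2.99) + 0.2 × 2.75
   = 0.10 + 6.65 + 1.281 + 0.55 = 8.58
i_t = 0.58 × 9.38 + 0.42 × 8.58 = 5.4404 + 3.6036 = 9.04

9.04%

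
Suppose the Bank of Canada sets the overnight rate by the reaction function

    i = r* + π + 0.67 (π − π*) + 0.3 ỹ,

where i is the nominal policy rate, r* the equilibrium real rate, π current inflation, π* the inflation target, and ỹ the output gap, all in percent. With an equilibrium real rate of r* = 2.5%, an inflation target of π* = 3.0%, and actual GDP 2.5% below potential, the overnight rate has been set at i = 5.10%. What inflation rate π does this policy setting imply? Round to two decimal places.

Output 2.5% below potential → ỹ = -2.5.
Collecting π: i = r* + (1 + 0.67) π − 0.67 π* + 0.3 ỹ
1.67 π = 5.10 − 2.5 + 0.67 × 3.0 − 0.3 × (-2.5) = 5.36
π = 5.36 / 1.67 = 3.21

3.21%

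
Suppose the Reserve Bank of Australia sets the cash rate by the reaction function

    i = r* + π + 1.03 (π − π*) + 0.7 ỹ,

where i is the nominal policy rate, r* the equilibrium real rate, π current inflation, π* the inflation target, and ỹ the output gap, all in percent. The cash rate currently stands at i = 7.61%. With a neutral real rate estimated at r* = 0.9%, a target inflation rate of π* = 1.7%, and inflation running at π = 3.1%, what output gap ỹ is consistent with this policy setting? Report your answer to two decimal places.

0.7 ỹ = 7.61 − 0.9 − 3.1 − 1.03 × (3.1 − 1.7) = 2.168
ỹ = 2.168 / 0.7 = 3.10

3.10%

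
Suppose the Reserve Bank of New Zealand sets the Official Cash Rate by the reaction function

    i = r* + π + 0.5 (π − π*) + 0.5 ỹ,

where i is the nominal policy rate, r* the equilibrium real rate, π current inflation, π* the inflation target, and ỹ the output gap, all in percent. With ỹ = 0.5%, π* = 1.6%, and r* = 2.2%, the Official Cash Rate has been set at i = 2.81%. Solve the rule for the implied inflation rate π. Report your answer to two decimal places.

Collecting π: i = r* + (1 + 0.5) π − 0.5 π* + 0.5 ỹ
1.5 π = 2.81 − 2.2 + 0.5 × 1.6 − 0.5 × 0.5 = 1.16
π = 1.16 / 1.5 = 0.77

0.77%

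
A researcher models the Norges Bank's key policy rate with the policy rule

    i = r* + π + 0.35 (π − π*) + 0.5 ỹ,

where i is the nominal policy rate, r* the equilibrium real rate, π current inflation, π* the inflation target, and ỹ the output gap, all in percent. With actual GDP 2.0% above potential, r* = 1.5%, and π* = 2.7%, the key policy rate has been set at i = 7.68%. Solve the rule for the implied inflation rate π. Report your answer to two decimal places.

4.54%

Output 2.0% above potential → ỹ = 2.0.
Collecting π: i = r* + (1 + 0.35) π − 0.35 π* + 0.5 ỹ
1.35 π = 7.68 − 1.5 + 0.35 × 2.7 − 0.5 × 2.0 = 6.125
π = 6.125 / 1.35 = 4.54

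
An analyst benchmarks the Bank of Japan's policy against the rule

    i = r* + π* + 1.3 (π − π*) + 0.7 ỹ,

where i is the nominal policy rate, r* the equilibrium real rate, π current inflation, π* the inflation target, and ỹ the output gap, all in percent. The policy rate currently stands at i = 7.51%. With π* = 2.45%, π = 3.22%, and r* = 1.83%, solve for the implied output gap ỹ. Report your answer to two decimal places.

3.18%

0.7 ỹ = 7.51 − 1.83 − 2.45 − 1.3 × (3.22 − 2.45) = 2.229
ỹ = 2.229 / 0.7 = 3.18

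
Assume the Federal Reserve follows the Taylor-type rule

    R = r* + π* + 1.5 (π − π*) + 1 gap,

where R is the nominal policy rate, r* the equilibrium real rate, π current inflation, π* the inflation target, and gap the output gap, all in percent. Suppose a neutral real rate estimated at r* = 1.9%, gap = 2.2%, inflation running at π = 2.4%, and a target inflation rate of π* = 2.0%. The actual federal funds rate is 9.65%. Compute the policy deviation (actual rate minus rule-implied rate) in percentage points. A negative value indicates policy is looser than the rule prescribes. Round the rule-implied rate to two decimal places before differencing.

2.95 pp

R = 1.9 + 2.0 + 1.5 × (2.4 − 2.0) + 1 × 2.2
   = 1.9 + 2 + 0.6 + 2.2 = 6.70
Deviation = 9.65 − 6.70 = 2.95 pp.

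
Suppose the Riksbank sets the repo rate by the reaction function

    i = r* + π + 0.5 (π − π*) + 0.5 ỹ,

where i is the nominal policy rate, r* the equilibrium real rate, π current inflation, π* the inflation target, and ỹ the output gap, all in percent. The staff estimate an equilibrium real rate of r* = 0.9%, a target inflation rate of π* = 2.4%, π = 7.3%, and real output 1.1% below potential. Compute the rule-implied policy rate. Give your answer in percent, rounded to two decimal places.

10.10%

Output 1.1% below potential → ỹ = -1.1.
i = 0.9 + 7.3 + 0.5 × (7.3 − 2.4) + 0.5 × (-1.1)
   = 0.9 + 7.3 + 2.45 − 0.55 = 10.10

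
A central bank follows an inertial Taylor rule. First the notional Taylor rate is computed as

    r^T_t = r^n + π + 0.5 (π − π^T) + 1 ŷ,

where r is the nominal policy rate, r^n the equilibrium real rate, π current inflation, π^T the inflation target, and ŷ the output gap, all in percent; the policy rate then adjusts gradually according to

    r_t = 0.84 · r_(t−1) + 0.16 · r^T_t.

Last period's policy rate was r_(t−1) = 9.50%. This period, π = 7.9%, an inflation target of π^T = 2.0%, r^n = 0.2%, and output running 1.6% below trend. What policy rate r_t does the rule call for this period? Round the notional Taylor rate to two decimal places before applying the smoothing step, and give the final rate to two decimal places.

Output 1.6% below potential → ŷ = -1.6.
r^T_t = 0.2 + 7.9 + 0.5 × (7.9 − 2.0) + 1 × (-1.6)
   = 0.2 + 7.9 + 2.95 − 1.6 = 9.45
r_t = 0.84 × 9.50 + 0.16 × 9.45 = 7.98 + 1.512 = 9.49

9.49%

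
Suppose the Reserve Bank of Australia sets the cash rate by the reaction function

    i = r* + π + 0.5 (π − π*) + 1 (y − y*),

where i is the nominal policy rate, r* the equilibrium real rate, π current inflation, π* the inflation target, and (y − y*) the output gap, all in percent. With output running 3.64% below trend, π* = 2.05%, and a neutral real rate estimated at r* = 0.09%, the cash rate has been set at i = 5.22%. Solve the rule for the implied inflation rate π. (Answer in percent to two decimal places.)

Output 3.64% below potential → (y − y*) = -3.64.
Collecting π: i = r* + (1 + 0.5) π − 0.5 π* + 1 (y − y*)
1.5 π = 5.22 − 0.09 + 0.5 × 2.05 − 1 × (-3.64) = 9.795
π = 9.795 / 1.5 = 6.53

6.53%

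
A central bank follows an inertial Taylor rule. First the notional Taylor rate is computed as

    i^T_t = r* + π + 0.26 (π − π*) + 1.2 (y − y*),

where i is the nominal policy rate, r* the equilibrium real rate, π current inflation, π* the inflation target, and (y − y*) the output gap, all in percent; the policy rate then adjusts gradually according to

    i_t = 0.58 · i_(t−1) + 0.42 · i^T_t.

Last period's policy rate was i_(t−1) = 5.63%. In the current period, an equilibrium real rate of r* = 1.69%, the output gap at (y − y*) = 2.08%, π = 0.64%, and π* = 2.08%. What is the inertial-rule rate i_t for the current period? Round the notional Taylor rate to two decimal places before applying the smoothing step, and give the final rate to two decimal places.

i^T_t = 1.69 + 0.64 + 0.26 × (0.64 − 2.08) + 1.2 × 2.08
   = 1.69 + 0.64 − 0.3744 + 2.496 = 4.45
i_t = 0.58 × 5.63 + 0.42 × 4.45 = 3.2654 + 1.869 = 5.13

5.13%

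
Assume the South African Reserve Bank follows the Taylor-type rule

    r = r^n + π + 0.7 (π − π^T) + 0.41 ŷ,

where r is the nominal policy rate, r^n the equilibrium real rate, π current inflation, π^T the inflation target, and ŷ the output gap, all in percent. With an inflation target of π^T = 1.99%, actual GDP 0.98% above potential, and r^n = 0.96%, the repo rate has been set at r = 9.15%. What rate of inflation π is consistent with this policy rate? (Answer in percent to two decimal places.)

Output 0.98% above potential → ŷ = 0.98.
Collecting π: r = r^n + (1 + 0.7) π − 0.7 π^T + 0.41 ŷ
1.7 π = 9.15 − 0.96 + 0.7 × 1.99 − 0.41 × 0.98 = 9.1812
π = 9.1812 / 1.7 = 5.40

5.40%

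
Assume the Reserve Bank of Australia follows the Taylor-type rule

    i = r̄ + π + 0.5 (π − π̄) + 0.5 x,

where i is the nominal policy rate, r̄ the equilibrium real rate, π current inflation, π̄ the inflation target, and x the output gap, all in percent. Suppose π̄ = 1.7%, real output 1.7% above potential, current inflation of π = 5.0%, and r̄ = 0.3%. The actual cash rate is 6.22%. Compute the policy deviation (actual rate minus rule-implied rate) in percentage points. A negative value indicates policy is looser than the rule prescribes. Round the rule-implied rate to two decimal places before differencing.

-1.58 pp

Output 1.7% above potential → x = 1.7.
i = 0.3 + 5.0 + 0.5 × (5.0 − 1.7) + 0.5 × 1.7
   = 0.3 + 5 + 1.65 + 0.85 = 7.80
Deviation = 6.22 − 7.80 = -1.58 pp.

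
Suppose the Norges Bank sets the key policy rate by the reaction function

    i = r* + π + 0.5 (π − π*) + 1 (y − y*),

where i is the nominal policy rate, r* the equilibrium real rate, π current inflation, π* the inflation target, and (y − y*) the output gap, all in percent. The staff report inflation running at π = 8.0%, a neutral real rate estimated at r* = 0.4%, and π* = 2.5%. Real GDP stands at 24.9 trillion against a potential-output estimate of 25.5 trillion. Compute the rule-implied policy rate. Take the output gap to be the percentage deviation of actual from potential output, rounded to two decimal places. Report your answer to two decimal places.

8.80%

Output gap = 100 × (24.9 − 25.5) / 25.5 = -2.35%.
i = 0.40 + 8.00 + 0.5 × (8.00 − 2.50) + 1 × (-2.35)
   = 0.40 + 8 + 2.75 − 2.35 = 8.80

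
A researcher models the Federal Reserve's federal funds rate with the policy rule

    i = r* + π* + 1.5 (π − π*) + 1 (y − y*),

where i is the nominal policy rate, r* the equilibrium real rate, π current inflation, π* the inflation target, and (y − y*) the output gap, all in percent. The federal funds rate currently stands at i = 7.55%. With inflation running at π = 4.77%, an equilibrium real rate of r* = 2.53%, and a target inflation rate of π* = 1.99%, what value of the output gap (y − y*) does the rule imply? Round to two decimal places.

1 (y − y*) = 7.55 − 2.53 − 1.99 − 1.5 × (4.77 − 1.99) = -1.14
(y − y*) = -1.14 / 1 = -1.14

-1.14%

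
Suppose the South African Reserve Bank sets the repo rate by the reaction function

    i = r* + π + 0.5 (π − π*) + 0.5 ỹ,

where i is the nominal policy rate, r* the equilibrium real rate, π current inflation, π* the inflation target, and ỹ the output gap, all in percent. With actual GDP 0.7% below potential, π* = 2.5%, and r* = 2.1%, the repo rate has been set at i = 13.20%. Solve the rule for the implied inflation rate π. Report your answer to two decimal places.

Output 0.7% below potential → ỹ = -0.7.
Collecting π: i = r* + (1 + 0.5) π − 0.5 π* + 0.5 ỹ
1.5 π = 13.20 − 2.1 + 0.5 × 2.5 − 0.5 × (-0.7) = 12.7
π = 12.7 / 1.5 = 8.47

8.47%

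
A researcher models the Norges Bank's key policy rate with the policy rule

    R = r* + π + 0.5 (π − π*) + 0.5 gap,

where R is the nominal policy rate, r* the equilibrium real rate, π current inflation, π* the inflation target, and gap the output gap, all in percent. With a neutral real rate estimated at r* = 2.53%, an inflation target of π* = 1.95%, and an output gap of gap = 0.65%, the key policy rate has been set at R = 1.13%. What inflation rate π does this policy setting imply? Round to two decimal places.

-0.50%

Collecting π: R = r* + (1 + 0.5) π − 0.5 π* + 0.5 gap
1.5 π = 1.13 − 2.53 + 0.5 × 1.95 − 0.5 × 0.65 = -0.75
π = -0.75 / 1.5 = -0.50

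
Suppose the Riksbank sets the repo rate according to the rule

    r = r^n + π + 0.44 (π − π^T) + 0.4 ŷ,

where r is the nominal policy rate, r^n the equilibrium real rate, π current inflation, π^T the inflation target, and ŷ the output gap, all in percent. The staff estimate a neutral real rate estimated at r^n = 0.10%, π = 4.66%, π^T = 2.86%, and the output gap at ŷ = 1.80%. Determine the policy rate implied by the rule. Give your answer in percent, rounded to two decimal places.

6.27%

r = 0.10 + 4.66 + 0.44 × (4.66 − 2.86) + 0.4 × 1.80
   = 0.10 + 4.66 + 0.792 + 0.72 = 6.27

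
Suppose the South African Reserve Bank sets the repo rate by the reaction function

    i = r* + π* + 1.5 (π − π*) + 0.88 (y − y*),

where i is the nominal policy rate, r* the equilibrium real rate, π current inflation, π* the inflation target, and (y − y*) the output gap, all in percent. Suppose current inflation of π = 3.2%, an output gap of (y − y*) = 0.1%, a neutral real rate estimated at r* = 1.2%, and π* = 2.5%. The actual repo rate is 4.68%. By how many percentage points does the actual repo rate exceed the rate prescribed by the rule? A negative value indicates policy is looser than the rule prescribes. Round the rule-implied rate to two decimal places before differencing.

i = 1.2 + 2.5 + 1.5 × (3.2 − 2.5) + 0.88 × 0.1
   = 1.2 + 2.5 + 1.05 + 0.088 = 4.84
Deviation = 4.68 − 4.84 = -0.16 pp.

-0.16 pp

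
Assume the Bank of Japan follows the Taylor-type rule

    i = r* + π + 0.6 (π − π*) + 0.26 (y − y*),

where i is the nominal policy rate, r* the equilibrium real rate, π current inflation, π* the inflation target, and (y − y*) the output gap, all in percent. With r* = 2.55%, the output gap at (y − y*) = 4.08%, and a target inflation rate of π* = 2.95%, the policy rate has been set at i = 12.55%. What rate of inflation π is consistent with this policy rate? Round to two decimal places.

6.69%

Collecting π: i = r* + (1 + 0.6) π − 0.6 π* + 0.26 (y − y*)
1.6 π = 12.55 − 2.55 + 0.6 × 2.95 − 0.26 × 4.08 = 10.7092
π = 10.7092 / 1.6 = 6.69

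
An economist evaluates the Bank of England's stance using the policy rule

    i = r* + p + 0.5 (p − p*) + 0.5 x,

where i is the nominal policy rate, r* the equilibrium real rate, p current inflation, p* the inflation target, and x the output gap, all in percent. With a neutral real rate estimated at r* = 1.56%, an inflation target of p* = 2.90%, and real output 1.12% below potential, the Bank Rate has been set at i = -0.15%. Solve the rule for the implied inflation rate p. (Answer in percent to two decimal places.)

Output 1.12% below potential → x = -1.12.
Collecting p: i = r* + (1 + 0.5) p − 0.5 p* + 0.5 x
1.5 p = -0.15 − 1.56 + 0.5 × 2.90 − 0.5 × (-1.12) = 0.3
p = 0.3 / 1.5 = 0.20

0.20%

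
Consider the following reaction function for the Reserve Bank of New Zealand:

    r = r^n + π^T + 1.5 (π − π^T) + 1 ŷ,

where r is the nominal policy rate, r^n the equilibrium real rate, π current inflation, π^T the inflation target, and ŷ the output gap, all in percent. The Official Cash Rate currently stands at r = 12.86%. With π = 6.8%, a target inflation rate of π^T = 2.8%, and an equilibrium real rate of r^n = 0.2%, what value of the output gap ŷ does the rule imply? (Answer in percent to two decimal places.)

1 ŷ = 12.86 − 0.2 − 2.8 − 1.5 × (6.8 − 2.8) = 3.86
ŷ = 3.86 / 1 = 3.86

3.86%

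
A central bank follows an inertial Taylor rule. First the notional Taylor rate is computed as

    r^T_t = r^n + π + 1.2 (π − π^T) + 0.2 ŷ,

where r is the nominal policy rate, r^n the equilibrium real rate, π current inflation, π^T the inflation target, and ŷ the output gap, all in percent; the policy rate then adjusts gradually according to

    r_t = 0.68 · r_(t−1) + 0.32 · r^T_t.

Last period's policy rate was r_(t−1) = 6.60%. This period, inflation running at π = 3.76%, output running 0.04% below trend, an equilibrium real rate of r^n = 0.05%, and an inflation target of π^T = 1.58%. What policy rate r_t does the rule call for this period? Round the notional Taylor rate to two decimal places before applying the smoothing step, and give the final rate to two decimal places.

Output 0.04% below potential → ŷ = -0.04.
r^T_t = 0.05 + 3.76 + 1.2 × (3.76 − 1.58) + 0.2 × (-0.04)
   = 0.05 + 3.76 + 2.616 − 0.008 = 6.42
r_t = 0.68 × 6.60 + 0.32 × 6.42 = 4.488 + 2.0544 = 6.54

6.54%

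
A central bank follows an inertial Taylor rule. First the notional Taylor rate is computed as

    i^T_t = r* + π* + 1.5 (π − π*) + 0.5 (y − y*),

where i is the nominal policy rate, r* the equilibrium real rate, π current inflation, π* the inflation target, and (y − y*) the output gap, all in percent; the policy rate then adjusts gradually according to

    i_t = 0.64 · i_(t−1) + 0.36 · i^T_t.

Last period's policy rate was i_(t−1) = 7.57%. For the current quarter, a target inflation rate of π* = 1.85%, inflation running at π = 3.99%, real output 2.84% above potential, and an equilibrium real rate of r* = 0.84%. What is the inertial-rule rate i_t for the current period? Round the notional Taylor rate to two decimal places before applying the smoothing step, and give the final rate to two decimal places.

7.48%

Output 2.84% above potential → (y − y*) = 2.84.
i^T_t = 0.84 + 1.85 + 1.5 × (3.99 − 1.85) + 0.5 × 2.84
   = 0.84 + 1.85 + 3.21 + 1.42 = 7.32
i_t = 0.64 × 7.57 + 0.36 × 7.32 = 4.8448 + 2.6352 = 7.48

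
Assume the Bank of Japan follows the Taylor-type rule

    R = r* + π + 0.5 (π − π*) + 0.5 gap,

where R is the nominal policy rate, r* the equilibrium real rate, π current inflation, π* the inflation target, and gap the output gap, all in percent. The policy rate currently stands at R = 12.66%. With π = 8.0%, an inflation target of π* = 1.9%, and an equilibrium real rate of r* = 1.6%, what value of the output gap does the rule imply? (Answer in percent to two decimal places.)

0.02%

0.5 gap = 12.66 − 1.6 − 8.0 − 0.5 × (8.0 − 1.9) = 0.01
gap = 0.01 / 0.5 = 0.02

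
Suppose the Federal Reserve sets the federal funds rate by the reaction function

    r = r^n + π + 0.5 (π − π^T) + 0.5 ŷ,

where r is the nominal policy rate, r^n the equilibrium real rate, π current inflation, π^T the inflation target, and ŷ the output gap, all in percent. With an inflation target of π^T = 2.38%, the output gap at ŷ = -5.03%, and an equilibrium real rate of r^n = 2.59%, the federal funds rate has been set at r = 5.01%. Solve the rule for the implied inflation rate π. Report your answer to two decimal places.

Collecting π: r = r^n + (1 + 0.5) π − 0.5 π^T + 0.5 ŷ
1.5 π = 5.01 − 2.59 + 0.5 × 2.38 − 0.5 × (-5.03) = 6.125
π = 6.125 / 1.5 = 4.08

4.08%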